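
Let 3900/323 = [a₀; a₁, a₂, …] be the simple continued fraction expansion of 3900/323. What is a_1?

13

⌊3900/323⌋ = 12, remainder 24
⌊323/24⌋ = 13, remainder 11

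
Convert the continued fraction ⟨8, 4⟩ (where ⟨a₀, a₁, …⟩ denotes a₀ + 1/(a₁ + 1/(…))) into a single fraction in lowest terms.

33/4

Start with 4.
8 + 1/(4/1) = 8 + 1/4 = 33/4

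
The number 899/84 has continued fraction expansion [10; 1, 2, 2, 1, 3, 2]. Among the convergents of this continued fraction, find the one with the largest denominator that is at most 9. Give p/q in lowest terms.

List convergents until the denominator exceeds the bound:
a_0 = 10: 10/1  (≤ bound)
a_1 = 1: 11/1  (≤ bound)
a_2 = 2: 32/3  (≤ bound)
a_3 = 2: 75/7  (≤ bound)
a_4 = 1: 107/10  (> 9, stop)

75/7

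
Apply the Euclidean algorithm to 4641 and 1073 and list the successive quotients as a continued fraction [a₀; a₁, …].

⌊4641/1073⌋ = 4, remainder 349
⌊1073/349⌋ = 3, remainder 26
⌊349/26⌋ = 13, remainder 11
⌊26/11⌋ = 2, remainder 4
⌊11/4⌋ = 2, remainder 3
⌊4/3⌋ = 1, remainder 1
⌊3/1⌋ = 3, remainder 0

[4; 3, 13, 2, 2, 1, 3]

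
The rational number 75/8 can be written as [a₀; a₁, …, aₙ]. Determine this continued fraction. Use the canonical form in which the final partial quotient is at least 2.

75 ÷ 8 → quotient 9, remainder 3
8 ÷ 3 → quotient 2, remainder 2
3 ÷ 2 → quotient 1, remainder 1
2 ÷ 1 → quotient 2, remainder 0

[9; 2, 1, 2]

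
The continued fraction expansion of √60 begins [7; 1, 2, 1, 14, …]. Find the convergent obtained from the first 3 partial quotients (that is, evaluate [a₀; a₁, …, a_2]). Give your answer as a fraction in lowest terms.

Start with 2.
1 + 1/(2/1) = 1 + 1/2 = 3/2
7 + 1/(3/2) = 7 + 2/3 = 23/3

23/3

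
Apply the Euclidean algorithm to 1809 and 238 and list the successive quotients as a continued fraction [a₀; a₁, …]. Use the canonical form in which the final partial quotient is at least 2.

[7; 1, 1, 1, 1, 47]

1809 ÷ 238 → quotient 7, remainder 143
238 ÷ 143 → quotient 1, remainder 95
143 ÷ 95 → quotient 1, remainder 48
95 ÷ 48 → quotient 1, remainder 47
48 ÷ 47 → quotient 1, remainder 1
47 ÷ 1 → quotient 47, remainder 0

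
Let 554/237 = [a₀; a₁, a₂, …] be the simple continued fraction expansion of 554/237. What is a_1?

554 ÷ 237 → quotient 2, remainder 80
237 ÷ 80 → quotient 2, remainder 77

2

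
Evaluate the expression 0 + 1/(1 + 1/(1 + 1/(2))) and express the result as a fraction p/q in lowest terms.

Start with 2.
1 + 1/(2/1) = 1 + 1/2 = 3/2
1 + 1/(3/2) = 1 + 2/3 = 5/3
0 + 1/(5/3) = 0 + 3/5 = 3/5

3/5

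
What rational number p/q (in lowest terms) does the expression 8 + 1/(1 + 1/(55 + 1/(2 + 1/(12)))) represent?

12683/1412

Use the convergent recurrence hₖ = aₖ·hₖ₋₁ + hₖ₋₂ (and likewise for the denominators kₖ):
a_0 = 8: 8/1
a_1 = 1: 9/1
a_2 = 55: 503/56
a_3 = 2: 1015/113
a_4 = 12: 12683/1412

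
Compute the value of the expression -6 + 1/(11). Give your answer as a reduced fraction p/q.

a_0 = -6: -6/1
a_1 = 11: -65/11

-65/11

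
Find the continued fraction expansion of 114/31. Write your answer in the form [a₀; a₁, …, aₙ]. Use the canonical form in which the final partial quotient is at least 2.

114 = 3·31 + 21, so a_0 = 3
31 = 1·21 + 10, so a_1 = 1
21 = 2·10 + 1, so a_2 = 2
10 = 10·1 + 0, so a_3 = 10

[3; 1, 2, 10]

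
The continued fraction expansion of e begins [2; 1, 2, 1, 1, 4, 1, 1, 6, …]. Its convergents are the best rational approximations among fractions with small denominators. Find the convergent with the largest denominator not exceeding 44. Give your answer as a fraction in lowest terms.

List convergents until the denominator exceeds the bound:
a_0 = 2: 2/1  (≤ bound)
a_1 = 1: 3/1  (≤ bound)
a_2 = 2: 8/3  (≤ bound)
a_3 = 1: 11/4  (≤ bound)
a_4 = 1: 19/7  (≤ bound)
a_5 = 4: 87/32  (≤ bound)
a_6 = 1: 106/39  (≤ bound)
a_7 = 1: 193/71  (> 44, stop)

106/39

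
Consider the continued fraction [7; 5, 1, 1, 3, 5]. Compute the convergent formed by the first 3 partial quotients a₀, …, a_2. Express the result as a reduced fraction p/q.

Start with 1.
5 + 1/(1/1) = 5 + 1/1 = 6/1
7 + 1/(6/1) = 7 + 1/6 = 43/6

43/6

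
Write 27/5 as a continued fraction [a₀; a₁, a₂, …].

27 ÷ 5 → quotient 5, remainder 2
5 ÷ 2 → quotient 2, remainder 1
2 ÷ 1 → quotient 2, remainder 0

[5; 2, 2]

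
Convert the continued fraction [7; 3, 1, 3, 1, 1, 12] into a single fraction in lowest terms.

Starting at the tail and folding back:
Start with 12.
1 + 1/(12/1) = 1 + 1/12 = 13/12
1 + 1/(13/12) = 1 + 12/13 = 25/13
3 + 1/(25/13) = 3 + 13/25 = 88/25
1 + 1/(88/25) = 1 + 25/88 = 113/88
3 + 1/(113/88) = 3 + 88/113 = 427/113
7 + 1/(427/113) = 7 + 113/427 = 3102/427

3102/427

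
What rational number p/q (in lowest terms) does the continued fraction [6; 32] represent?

Start with 32.
6 + 1/(32/1) = 6 + 1/32 = 193/32

193/32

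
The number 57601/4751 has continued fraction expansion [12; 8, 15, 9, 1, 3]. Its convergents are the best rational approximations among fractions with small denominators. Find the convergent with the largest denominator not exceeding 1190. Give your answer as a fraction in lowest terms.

List convergents until the denominator exceeds the bound:
a_0 = 12: 12/1  (≤ bound)
a_1 = 8: 97/8  (≤ bound)
a_2 = 15: 1467/121  (≤ bound)
a_3 = 9: 13300/1097  (≤ bound)
a_4 = 1: 14767/1218  (> 1190, stop)

13300/1097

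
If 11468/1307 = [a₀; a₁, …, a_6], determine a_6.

4

11468 ÷ 1307 → quotient 8, remainder 1012
1307 ÷ 1012 → quotient 1, remainder 295
1012 ÷ 295 → quotient 3, remainder 127
295 ÷ 127 → quotient 2, remainder 41
127 ÷ 41 → quotient 3, remainder 4
41 ÷ 4 → quotient 10, remainder 1
4 ÷ 1 → quotient 4, remainder 0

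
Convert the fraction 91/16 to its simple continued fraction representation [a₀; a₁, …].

Run the Euclidean algorithm, recording each quotient:
91 ÷ 16 → quotient 5, remainder 11
16 ÷ 11 → quotient 1, remainder 5
11 ÷ 5 → quotient 2, remainder 1
5 ÷ 1 → quotient 5, remainder 0

[5; 1, 2, 5]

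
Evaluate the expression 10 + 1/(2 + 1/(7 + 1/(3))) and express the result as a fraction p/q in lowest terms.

492/47

a_0 = 10: 10/1
a_1 = 2: 21/2
a_2 = 7: 157/15
a_3 = 3: 492/47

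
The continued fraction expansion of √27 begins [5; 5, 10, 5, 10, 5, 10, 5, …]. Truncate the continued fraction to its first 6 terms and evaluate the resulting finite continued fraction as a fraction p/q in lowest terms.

Work from the innermost term outward:
Start with 5.
10 + 1/(5/1) = 10 + 1/5 = 51/5
5 + 1/(51/5) = 5 + 5/51 = 260/51
10 + 1/(260/51) = 10 + 51/260 = 2651/260
5 + 1/(2651/260) = 5 + 260/2651 = 13515/2651
5 + 1/(13515/2651) = 5 + 2651/13515 = 70226/13515

70226/13515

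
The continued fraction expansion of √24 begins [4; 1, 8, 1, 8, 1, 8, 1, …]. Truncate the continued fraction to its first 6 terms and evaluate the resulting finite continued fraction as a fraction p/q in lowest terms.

485/99

Use the convergent recurrence hₖ = aₖ·hₖ₋₁ + hₖ₋₂ (and likewise for the denominators kₖ):
a_0 = 4: 4/1
a_1 = 1: 5/1
a_2 = 8: 44/9
a_3 = 1: 49/10
a_4 = 8: 436/89
a_5 = 1: 485/99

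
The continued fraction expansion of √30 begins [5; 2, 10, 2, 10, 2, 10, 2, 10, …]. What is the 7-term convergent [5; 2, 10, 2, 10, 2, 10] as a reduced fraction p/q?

55435/10121

Start with 10.
2 + 1/(10/1) = 2 + 1/10 = 21/10
10 + 1/(21/10) = 10 + 10/21 = 220/21
2 + 1/(220/21) = 2 + 21/220 = 461/220
10 + 1/(461/220) = 10 + 220/461 = 4830/461
2 + 1/(4830/461) = 2 + 461/4830 = 10121/4830
5 + 1/(10121/4830) = 5 + 4830/10121 = 55435/10121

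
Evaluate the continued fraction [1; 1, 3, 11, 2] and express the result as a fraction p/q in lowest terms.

Start with 2.
11 + 1/(2/1) = 11 + 1/2 = 23/2
3 + 1/(23/2) = 3 + 2/23 = 71/23
1 + 1/(71/23) = 1 + 23/71 = 94/71
1 + 1/(94/71) = 1 + 71/94 = 165/94

165/94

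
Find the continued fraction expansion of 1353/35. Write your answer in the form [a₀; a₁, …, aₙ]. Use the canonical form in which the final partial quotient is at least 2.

[38; 1, 1, 1, 11]

Run the Euclidean algorithm, recording each quotient:
1353 = 38·35 + 23, so a_0 = 38
35 = 1·23 + 12, so a_1 = 1
23 = 1·12 + 11, so a_2 = 1
12 = 1·11 + 1, so a_3 = 1
11 = 11·1 + 0, so a_4 = 11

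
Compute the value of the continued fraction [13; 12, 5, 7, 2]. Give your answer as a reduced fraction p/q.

12284/939

a_0 = 13: 13/1
a_1 = 12: 157/12
a_2 = 5: 798/61
a_3 = 7: 5743/439
a_4 = 2: 12284/939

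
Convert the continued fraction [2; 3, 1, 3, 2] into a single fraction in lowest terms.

a_0 = 2: 2/1
a_1 = 3: 7/3
a_2 = 1: 9/4
a_3 = 3: 34/15
a_4 = 2: 77/34

77/34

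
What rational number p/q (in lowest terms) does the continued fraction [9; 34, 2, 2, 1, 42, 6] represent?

Use the convergent recurrence hₖ = aₖ·hₖ₋₁ + hₖ₋₂ (and likewise for the denominators kₖ):
a_0 = 9: 9/1
a_1 = 34: 307/34
a_2 = 2: 623/69
a_3 = 2: 1553/172
a_4 = 1: 2176/241
a_5 = 42: 92945/10294
a_6 = 6: 559846/62005

559846/62005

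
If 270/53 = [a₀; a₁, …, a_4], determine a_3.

Repeatedly divide and take the remainder:
270 = 5·53 + 5, so a_0 = 5
53 = 10·5 + 3, so a_1 = 10
5 = 1·3 + 2, so a_2 = 1
3 = 1·2 + 1, so a_3 = 1

1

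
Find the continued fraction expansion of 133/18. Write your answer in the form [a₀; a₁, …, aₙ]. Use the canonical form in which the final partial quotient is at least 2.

133 = 7·18 + 7, so a_0 = 7
18 = 2·7 + 4, so a_1 = 2
7 = 1·4 + 3, so a_2 = 1
4 = 1·3 + 1, so a_3 = 1
3 = 3·1 + 0, so a_4 = 3

[7; 2, 1, 1, 3]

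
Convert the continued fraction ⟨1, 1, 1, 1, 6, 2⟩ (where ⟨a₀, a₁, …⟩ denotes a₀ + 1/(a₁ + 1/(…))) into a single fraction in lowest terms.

71/43

Start with 2.
6 + 1/(2/1) = 6 + 1/2 = 13/2
1 + 1/(13/2) = 1 + 2/13 = 15/13
1 + 1/(15/13) = 1 + 13/15 = 28/15
1 + 1/(28/15) = 1 + 15/28 = 43/28
1 + 1/(43/28) = 1 + 28/43 = 71/43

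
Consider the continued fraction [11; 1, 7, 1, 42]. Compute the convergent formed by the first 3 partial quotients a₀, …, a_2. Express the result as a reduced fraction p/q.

Start with 7.
1 + 1/(7/1) = 1 + 1/7 = 8/7
11 + 1/(8/7) = 11 + 7/8 = 95/8

95/8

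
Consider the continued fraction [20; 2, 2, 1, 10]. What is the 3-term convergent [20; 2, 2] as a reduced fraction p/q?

Start with 2.
2 + 1/(2/1) = 2 + 1/2 = 5/2
20 + 1/(5/2) = 20 + 2/5 = 102/5

102/5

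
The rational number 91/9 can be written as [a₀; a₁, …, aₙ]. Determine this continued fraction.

Run the Euclidean algorithm, recording each quotient:
91 ÷ 9 → quotient 10, remainder 1
9 ÷ 1 → quotient 9, remainder 0

[10; 9]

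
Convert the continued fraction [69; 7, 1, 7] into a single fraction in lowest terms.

4355/63

a_0 = 69: 69/1
a_1 = 7: 484/7
a_2 = 1: 553/8
a_3 = 7: 4355/63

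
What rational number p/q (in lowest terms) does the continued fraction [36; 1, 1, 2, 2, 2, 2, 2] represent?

6183/169

a_0 = 36: 36/1
a_1 = 1: 37/1
a_2 = 1: 73/2
a_3 = 2: 183/5
a_4 = 2: 439/12
a_5 = 2: 1061/29
a_6 = 2: 2561/70
a_7 = 2: 6183/169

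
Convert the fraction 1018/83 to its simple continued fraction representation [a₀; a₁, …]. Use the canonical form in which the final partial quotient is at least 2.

Repeatedly divide and take the remainder:
1018 = 12·83 + 22, so a_0 = 12
83 = 3·22 + 17, so a_1 = 3
22 = 1·17 + 5, so a_2 = 1
17 = 3·5 + 2, so a_3 = 3
5 = 2·2 + 1, so a_4 = 2
2 = 2·1 + 0, so a_5 = 2

[12; 3, 1, 3, 2, 2]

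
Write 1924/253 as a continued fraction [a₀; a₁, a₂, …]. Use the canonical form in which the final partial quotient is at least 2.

Run the Euclidean algorithm, recording each quotient:
1924 ÷ 253 → quotient 7, remainder 153
253 ÷ 153 → quotient 1, remainder 100
153 ÷ 100 → quotient 1, remainder 53
100 ÷ 53 → quotient 1, remainder 47
53 ÷ 47 → quotient 1, remainder 6
47 ÷ 6 → quotient 7, remainder 5
6 ÷ 5 → quotient 1, remainder 1
5 ÷ 1 → quotient 5, remainder 0

[7; 1, 1, 1, 1, 7, 1, 5]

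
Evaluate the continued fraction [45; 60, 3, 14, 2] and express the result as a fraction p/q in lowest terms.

241694/5369

Start with 2.
14 + 1/(2/1) = 14 + 1/2 = 29/2
3 + 1/(29/2) = 3 + 2/29 = 89/29
60 + 1/(89/29) = 60 + 29/89 = 5369/89
45 + 1/(5369/89) = 45 + 89/5369 = 241694/5369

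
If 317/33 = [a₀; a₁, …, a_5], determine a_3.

1

317 ÷ 33 → quotient 9, remainder 20
33 ÷ 20 → quotient 1, remainder 13
20 ÷ 13 → quotient 1, remainder 7
13 ÷ 7 → quotient 1, remainder 6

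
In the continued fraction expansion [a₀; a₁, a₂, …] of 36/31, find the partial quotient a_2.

Run the Euclidean algorithm, recording each quotient:
36 ÷ 31 → quotient 1, remainder 5
31 ÷ 5 → quotient 6, remainder 1
5 ÷ 1 → quotient 5, remainder 0

5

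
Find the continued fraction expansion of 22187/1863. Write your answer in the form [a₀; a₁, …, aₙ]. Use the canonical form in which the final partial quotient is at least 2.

22187 = 11·1863 + 1694, so a_0 = 11
1863 = 1·1694 + 169, so a_1 = 1
1694 = 10·169 + 4, so a_2 = 10
169 = 42·4 + 1, so a_3 = 42
4 = 4·1 + 0, so a_4 = 4

[11; 1, 10, 42, 4]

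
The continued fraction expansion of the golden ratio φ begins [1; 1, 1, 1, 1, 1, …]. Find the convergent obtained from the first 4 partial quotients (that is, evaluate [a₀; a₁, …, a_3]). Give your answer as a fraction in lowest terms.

a_0 = 1: 1/1
a_1 = 1: 2/1
a_2 = 1: 3/2
a_3 = 1: 5/3

5/3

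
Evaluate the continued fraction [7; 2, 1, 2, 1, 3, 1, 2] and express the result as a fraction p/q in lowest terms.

1068/145

Work from the innermost term outward:
Start with 2.
1 + 1/(2/1) = 1 + 1/2 = 3/2
3 + 1/(3/2) = 3 + 2/3 = 11/3
1 + 1/(11/3) = 1 + 3/11 = 14/11
2 + 1/(14/11) = 2 + 11/14 = 39/14
1 + 1/(39/14) = 1 + 14/39 = 53/39
2 + 1/(53/39) = 2 + 39/53 = 145/53
7 + 1/(145/53) = 7 + 53/145 = 1068/145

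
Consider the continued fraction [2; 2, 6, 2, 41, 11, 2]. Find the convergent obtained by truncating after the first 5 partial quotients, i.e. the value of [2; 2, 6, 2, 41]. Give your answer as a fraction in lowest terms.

2861/1161

a_0 = 2: 2/1
a_1 = 2: 5/2
a_2 = 6: 32/13
a_3 = 2: 69/28
a_4 = 41: 2861/1161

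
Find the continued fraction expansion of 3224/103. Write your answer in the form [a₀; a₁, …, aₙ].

Apply division with remainder until the remainder is 0:
3224 ÷ 103 → quotient 31, remainder 31
103 ÷ 31 → quotient 3, remainder 10
31 ÷ 10 → quotient 3, remainder 1
10 ÷ 1 → quotient 10, remainder 0

[31; 3, 3, 10]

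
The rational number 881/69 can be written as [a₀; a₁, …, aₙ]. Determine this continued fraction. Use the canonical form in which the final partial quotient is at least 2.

⌊881/69⌋ = 12, remainder 53
⌊69/53⌋ = 1, remainder 16
⌊53/16⌋ = 3, remainder 5
⌊16/5⌋ = 3, remainder 1
⌊5/1⌋ = 5, remainder 0

[12; 1, 3, 3, 5]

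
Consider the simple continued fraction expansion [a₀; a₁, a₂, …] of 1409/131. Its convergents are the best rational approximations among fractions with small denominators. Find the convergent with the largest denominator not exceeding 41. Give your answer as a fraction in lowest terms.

441/41

a_0 = 10: 10/1  (≤ bound)
a_1 = 1: 11/1  (≤ bound)
a_2 = 3: 43/4  (≤ bound)
a_3 = 10: 441/41  (≤ bound)
a_4 = 1: 484/45  (> 41, stop)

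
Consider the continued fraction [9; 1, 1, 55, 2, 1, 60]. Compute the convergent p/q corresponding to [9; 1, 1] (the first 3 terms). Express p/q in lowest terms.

Starting at the tail and folding back:
Start with 1.
1 + 1/(1/1) = 1 + 1/1 = 2/1
9 + 1/(2/1) = 9 + 1/2 = 19/2

19/2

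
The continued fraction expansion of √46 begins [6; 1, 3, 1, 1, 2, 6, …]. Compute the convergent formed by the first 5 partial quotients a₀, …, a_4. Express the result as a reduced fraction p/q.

61/9

Use the convergent recurrence hₖ = aₖ·hₖ₋₁ + hₖ₋₂ (and likewise for the denominators kₖ):
a_0 = 6: 6/1
a_1 = 1: 7/1
a_2 = 3: 27/4
a_3 = 1: 34/5
a_4 = 1: 61/9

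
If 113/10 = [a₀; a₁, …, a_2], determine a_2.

3

⌊113/10⌋ = 11, remainder 3
⌊10/3⌋ = 3, remainder 1
⌊3/1⌋ = 3, remainder 0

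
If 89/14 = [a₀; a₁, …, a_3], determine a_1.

89 ÷ 14 → quotient 6, remainder 5
14 ÷ 5 → quotient 2, remainder 4

2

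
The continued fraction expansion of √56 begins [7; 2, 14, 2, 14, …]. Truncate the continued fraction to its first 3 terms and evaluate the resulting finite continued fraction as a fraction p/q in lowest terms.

a_0 = 7: 7/1
a_1 = 2: 15/2
a_2 = 14: 217/29

217/29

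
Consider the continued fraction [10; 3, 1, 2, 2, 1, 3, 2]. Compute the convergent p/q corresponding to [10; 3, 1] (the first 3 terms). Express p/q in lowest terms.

a_0 = 10: 10/1
a_1 = 3: 31/3
a_2 = 1: 41/4

41/4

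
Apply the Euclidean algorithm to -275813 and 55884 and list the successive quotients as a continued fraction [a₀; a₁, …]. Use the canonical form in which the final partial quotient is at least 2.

[-5; 15, 2, 36, 3, 3, 1, 3]

-275813 = -5·55884 + 3607, so a_0 = -5
55884 = 15·3607 + 1779, so a_1 = 15
3607 = 2·1779 + 49, so a_2 = 2
1779 = 36·49 + 15, so a_3 = 36
49 = 3·15 + 4, so a_4 = 3
15 = 3·4 + 3, so a_5 = 3
4 = 1·3 + 1, so a_6 = 1
3 = 3·1 + 0, so a_7 = 3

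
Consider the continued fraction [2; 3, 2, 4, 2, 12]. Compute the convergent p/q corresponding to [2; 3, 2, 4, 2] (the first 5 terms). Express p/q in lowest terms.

Compute successive convergents:
a_0 = 2: 2/1
a_1 = 3: 7/3
a_2 = 2: 16/7
a_3 = 4: 71/31
a_4 = 2: 158/69

158/69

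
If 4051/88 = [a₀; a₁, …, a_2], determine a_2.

3

Repeatedly divide and take the remainder:
4051 ÷ 88 → quotient 46, remainder 3
88 ÷ 3 → quotient 29, remainder 1
3 ÷ 1 → quotient 3, remainder 0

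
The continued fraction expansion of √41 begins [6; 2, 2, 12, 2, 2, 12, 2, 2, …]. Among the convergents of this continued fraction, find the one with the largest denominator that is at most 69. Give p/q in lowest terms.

397/62

List convergents until the denominator exceeds the bound:
a_0 = 6: 6/1  (≤ bound)
a_1 = 2: 13/2  (≤ bound)
a_2 = 2: 32/5  (≤ bound)
a_3 = 12: 397/62  (≤ bound)
a_4 = 2: 826/129  (> 69, stop)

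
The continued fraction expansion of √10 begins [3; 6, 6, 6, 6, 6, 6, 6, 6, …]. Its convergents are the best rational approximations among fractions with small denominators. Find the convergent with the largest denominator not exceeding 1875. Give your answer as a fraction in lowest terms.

4443/1405

a_0 = 3: 3/1  (≤ bound)
a_1 = 6: 19/6  (≤ bound)
a_2 = 6: 117/37  (≤ bound)
a_3 = 6: 721/228  (≤ bound)
a_4 = 6: 4443/1405  (≤ bound)
a_5 = 6: 27379/8658  (> 1875, stop)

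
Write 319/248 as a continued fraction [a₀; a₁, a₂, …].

⌊319/248⌋ = 1, remainder 71
⌊248/71⌋ = 3, remainder 35
⌊71/35⌋ = 2, remainder 1
⌊35/1⌋ = 35, remainder 0

[1; 3, 2, 35]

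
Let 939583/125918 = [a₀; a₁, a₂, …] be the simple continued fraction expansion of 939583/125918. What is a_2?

Repeatedly divide and take the remainder:
939583 = 7·125918 + 58157, so a_0 = 7
125918 = 2·58157 + 9604, so a_1 = 2
58157 = 6·9604 + 533, so a_2 = 6

6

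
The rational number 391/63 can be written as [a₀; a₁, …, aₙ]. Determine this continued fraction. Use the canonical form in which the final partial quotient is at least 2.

391 ÷ 63 → quotient 6, remainder 13
63 ÷ 13 → quotient 4, remainder 11
13 ÷ 11 → quotient 1, remainder 2
11 ÷ 2 → quotient 5, remainder 1
2 ÷ 1 → quotient 2, remainder 0

[6; 4, 1, 5, 2]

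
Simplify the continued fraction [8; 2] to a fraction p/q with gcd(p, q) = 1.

17/2

Start with 2.
8 + 1/(2/1) = 8 + 1/2 = 17/2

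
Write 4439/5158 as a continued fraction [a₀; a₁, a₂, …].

Apply division with remainder until the remainder is 0:
⌊4439/5158⌋ = 0, remainder 4439
⌊5158/4439⌋ = 1, remainder 719
⌊4439/719⌋ = 6, remainder 125
⌊719/125⌋ = 5, remainder 94
⌊125/94⌋ = 1, remainder 31
⌊94/31⌋ = 3, remainder 1
⌊31/1⌋ = 31, remainder 0

[0; 1, 6, 5, 1, 3, 31]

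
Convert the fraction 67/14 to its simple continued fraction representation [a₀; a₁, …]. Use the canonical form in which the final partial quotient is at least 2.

Run the Euclidean algorithm, recording each quotient:
67 ÷ 14 → quotient 4, remainder 11
14 ÷ 11 → quotient 1, remainder 3
11 ÷ 3 → quotient 3, remainder 2
3 ÷ 2 → quotient 1, remainder 1
2 ÷ 1 → quotient 2, remainder 0

[4; 1, 3, 1, 2]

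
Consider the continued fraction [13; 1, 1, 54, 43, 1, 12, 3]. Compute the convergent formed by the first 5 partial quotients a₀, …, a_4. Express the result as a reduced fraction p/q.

63323/4689

Start with 43.
54 + 1/(43/1) = 54 + 1/43 = 2323/43
1 + 1/(2323/43) = 1 + 43/2323 = 2366/2323
1 + 1/(2366/2323) = 1 + 2323/2366 = 4689/2366
13 + 1/(4689/2366) = 13 + 2366/4689 = 63323/4689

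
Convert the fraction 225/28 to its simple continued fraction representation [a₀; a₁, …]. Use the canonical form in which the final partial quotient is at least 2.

[8; 28]

Repeatedly divide and take the remainder:
⌊225/28⌋ = 8, remainder 1
⌊28/1⌋ = 28, remainder 0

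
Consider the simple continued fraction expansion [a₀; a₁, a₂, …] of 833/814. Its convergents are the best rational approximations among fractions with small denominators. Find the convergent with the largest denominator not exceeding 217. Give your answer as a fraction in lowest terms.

44/43

a_0 = 1: 1/1  (≤ bound)
a_1 = 42: 43/42  (≤ bound)
a_2 = 1: 44/43  (≤ bound)
a_3 = 5: 263/257  (> 217, stop)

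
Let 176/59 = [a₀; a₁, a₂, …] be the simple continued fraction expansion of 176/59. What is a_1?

Repeatedly divide and take the remainder:
176 = 2·59 + 58, so a_0 = 2
59 = 1·58 + 1, so a_1 = 1

1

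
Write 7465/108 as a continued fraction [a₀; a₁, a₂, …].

[69; 8, 3, 4]

7465 ÷ 108 → quotient 69, remainder 13
108 ÷ 13 → quotient 8, remainder 4
13 ÷ 4 → quotient 3, remainder 1
4 ÷ 1 → quotient 4, remainder 0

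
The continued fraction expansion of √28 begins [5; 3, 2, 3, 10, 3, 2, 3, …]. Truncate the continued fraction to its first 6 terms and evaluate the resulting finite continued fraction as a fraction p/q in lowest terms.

4048/765

Start with 3.
10 + 1/(3/1) = 10 + 1/3 = 31/3
3 + 1/(31/3) = 3 + 3/31 = 96/31
2 + 1/(96/31) = 2 + 31/96 = 223/96
3 + 1/(223/96) = 3 + 96/223 = 765/223
5 + 1/(765/223) = 5 + 223/765 = 4048/765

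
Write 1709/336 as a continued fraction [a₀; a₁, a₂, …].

⌊1709/336⌋ = 5, remainder 29
⌊336/29⌋ = 11, remainder 17
⌊29/17⌋ = 1, remainder 12
⌊17/12⌋ = 1, remainder 5
⌊12/5⌋ = 2, remainder 2
⌊5/2⌋ = 2, remainder 1
⌊2/1⌋ = 2, remainder 0

[5; 11, 1, 1, 2, 2, 2]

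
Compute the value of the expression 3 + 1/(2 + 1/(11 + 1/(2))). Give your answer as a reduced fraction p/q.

Start with 2.
11 + 1/(2/1) = 11 + 1/2 = 23/2
2 + 1/(23/2) = 2 + 2/23 = 48/23
3 + 1/(48/23) = 3 + 23/48 = 167/48

167/48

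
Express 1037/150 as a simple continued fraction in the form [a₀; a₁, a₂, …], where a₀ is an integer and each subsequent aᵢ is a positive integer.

⌊1037/150⌋ = 6, remainder 137
⌊150/137⌋ = 1, remainder 13
⌊137/13⌋ = 10, remainder 7
⌊13/7⌋ = 1, remainder 6
⌊7/6⌋ = 1, remainder 1
⌊6/1⌋ = 6, remainder 0

[6; 1, 10, 1, 1, 6]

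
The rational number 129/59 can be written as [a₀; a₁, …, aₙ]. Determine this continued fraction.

[2; 5, 2, 1, 3]

Repeatedly divide and take the remainder:
129 ÷ 59 → quotient 2, remainder 11
59 ÷ 11 → quotient 5, remainder 4
11 ÷ 4 → quotient 2, remainder 3
4 ÷ 3 → quotient 1, remainder 1
3 ÷ 1 → quotient 3, remainder 0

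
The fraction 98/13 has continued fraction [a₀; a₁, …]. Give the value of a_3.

6

⌊98/13⌋ = 7, remainder 7
⌊13/7⌋ = 1, remainder 6
⌊7/6⌋ = 1, remainder 1
⌊6/1⌋ = 6, remainder 0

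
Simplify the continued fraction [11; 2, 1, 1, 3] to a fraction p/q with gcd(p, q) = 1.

205/18

a_0 = 11: 11/1
a_1 = 2: 23/2
a_2 = 1: 34/3
a_3 = 1: 57/5
a_4 = 3: 205/18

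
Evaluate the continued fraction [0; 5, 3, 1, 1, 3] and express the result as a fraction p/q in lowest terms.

Start with 3.
1 + 1/(3/1) = 1 + 1/3 = 4/3
1 + 1/(4/3) = 1 + 3/4 = 7/4
3 + 1/(7/4) = 3 + 4/7 = 25/7
5 + 1/(25/7) = 5 + 7/25 = 132/25
0 + 1/(132/25) = 0 + 25/132 = 25/132

25/132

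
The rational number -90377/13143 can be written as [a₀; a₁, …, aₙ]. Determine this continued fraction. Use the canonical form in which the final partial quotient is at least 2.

Repeatedly divide and take the remainder:
-90377 ÷ 13143 → quotient -7, remainder 1624
13143 ÷ 1624 → quotient 8, remainder 151
1624 ÷ 151 → quotient 10, remainder 114
151 ÷ 114 → quotient 1, remainder 37
114 ÷ 37 → quotient 3, remainder 3
37 ÷ 3 → quotient 12, remainder 1
3 ÷ 1 → quotient 3, remainder 0

[-7; 8, 10, 1, 3, 12, 3]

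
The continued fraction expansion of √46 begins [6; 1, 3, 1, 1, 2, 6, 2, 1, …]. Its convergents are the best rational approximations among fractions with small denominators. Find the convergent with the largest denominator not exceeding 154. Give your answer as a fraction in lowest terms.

997/147

List convergents until the denominator exceeds the bound:
a_0 = 6: 6/1  (≤ bound)
a_1 = 1: 7/1  (≤ bound)
a_2 = 3: 27/4  (≤ bound)
a_3 = 1: 34/5  (≤ bound)
a_4 = 1: 61/9  (≤ bound)
a_5 = 2: 156/23  (≤ bound)
a_6 = 6: 997/147  (≤ bound)
a_7 = 2: 2150/317  (> 154, stop)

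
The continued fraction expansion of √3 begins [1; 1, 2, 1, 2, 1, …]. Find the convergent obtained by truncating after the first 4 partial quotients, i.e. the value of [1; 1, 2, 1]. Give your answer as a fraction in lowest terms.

a_0 = 1: 1/1
a_1 = 1: 2/1
a_2 = 2: 5/3
a_3 = 1: 7/4

7/4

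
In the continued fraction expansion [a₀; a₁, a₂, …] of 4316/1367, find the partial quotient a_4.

3

4316 ÷ 1367 → quotient 3, remainder 215
1367 ÷ 215 → quotient 6, remainder 77
215 ÷ 77 → quotient 2, remainder 61
77 ÷ 61 → quotient 1, remainder 16
61 ÷ 16 → quotient 3, remainder 13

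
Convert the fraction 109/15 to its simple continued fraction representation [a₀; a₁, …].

[7; 3, 1, 3]

109 ÷ 15 → quotient 7, remainder 4
15 ÷ 4 → quotient 3, remainder 3
4 ÷ 3 → quotient 1, remainder 1
3 ÷ 1 → quotient 3, remainder 0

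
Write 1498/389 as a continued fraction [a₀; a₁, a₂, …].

⌊1498/389⌋ = 3, remainder 331
⌊389/331⌋ = 1, remainder 58
⌊331/58⌋ = 5, remainder 41
⌊58/41⌋ = 1, remainder 17
⌊41/17⌋ = 2, remainder 7
⌊17/7⌋ = 2, remainder 3
⌊7/3⌋ = 2, remainder 1
⌊3/1⌋ = 3, remainder 0

[3; 1, 5, 1, 2, 2, 2, 3]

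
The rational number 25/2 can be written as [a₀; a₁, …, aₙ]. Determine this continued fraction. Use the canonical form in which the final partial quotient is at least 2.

25 ÷ 2 → quotient 12, remainder 1
2 ÷ 1 → quotient 2, remainder 0

[12; 2]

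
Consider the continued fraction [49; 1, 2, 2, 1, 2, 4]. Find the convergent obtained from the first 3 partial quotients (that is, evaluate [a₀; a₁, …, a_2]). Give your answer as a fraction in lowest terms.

Start with 2.
1 + 1/(2/1) = 1 + 1/2 = 3/2
49 + 1/(3/2) = 49 + 2/3 = 149/3

149/3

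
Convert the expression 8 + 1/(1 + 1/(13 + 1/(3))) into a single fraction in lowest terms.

Collapse the nested fraction from the inside out:
Start with 3.
13 + 1/(3/1) = 13 + 1/3 = 40/3
1 + 1/(40/3) = 1 + 3/40 = 43/40
8 + 1/(43/40) = 8 + 40/43 = 384/43

384/43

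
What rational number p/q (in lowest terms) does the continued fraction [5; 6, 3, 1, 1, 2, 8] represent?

4891/948

Work from the innermost term outward:
Start with 8.
2 + 1/(8/1) = 2 + 1/8 = 17/8
1 + 1/(17/8) = 1 + 8/17 = 25/17
1 + 1/(25/17) = 1 + 17/25 = 42/25
3 + 1/(42/25) = 3 + 25/42 = 151/42
6 + 1/(151/42) = 6 + 42/151 = 948/151
5 + 1/(948/151) = 5 + 151/948 = 4891/948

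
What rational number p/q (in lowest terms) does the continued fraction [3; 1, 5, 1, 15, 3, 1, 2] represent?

4789/1242

Starting at the tail and folding back:
Start with 2.
1 + 1/(2/1) = 1 + 1/2 = 3/2
3 + 1/(3/2) = 3 + 2/3 = 11/3
15 + 1/(11/3) = 15 + 3/11 = 168/11
1 + 1/(168/11) = 1 + 11/168 = 179/168
5 + 1/(179/168) = 5 + 168/179 = 1063/179
1 + 1/(1063/179) = 1 + 179/1063 = 1242/1063
3 + 1/(1242/1063) = 3 + 1063/1242 = 4789/1242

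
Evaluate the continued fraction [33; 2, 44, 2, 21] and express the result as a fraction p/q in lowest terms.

Starting at the tail and folding back:
Start with 21.
2 + 1/(21/1) = 2 + 1/21 = 43/21
44 + 1/(43/21) = 44 + 21/43 = 1913/43
2 + 1/(1913/43) = 2 + 43/1913 = 3869/1913
33 + 1/(3869/1913) = 33 + 1913/3869 = 129590/3869

129590/3869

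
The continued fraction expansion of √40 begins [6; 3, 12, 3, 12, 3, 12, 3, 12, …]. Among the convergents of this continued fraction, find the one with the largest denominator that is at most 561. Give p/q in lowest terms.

a_0 = 6: 6/1  (≤ bound)
a_1 = 3: 19/3  (≤ bound)
a_2 = 12: 234/37  (≤ bound)
a_3 = 3: 721/114  (≤ bound)
a_4 = 12: 8886/1405  (> 561, stop)

721/114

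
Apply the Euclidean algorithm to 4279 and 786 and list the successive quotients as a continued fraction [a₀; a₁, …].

[5; 2, 3, 1, 28, 3]

Apply division with remainder until the remainder is 0:
4279 = 5·786 + 349, so a_0 = 5
786 = 2·349 + 88, so a_1 = 2
349 = 3·88 + 85, so a_2 = 3
88 = 1·85 + 3, so a_3 = 1
85 = 28·3 + 1, so a_4 = 28
3 = 3·1 + 0, so a_5 = 3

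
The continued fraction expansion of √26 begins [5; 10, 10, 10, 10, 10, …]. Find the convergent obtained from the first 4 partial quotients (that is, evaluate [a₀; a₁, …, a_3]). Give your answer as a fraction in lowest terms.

5201/1020

Start with 10.
10 + 1/(10/1) = 10 + 1/10 = 101/10
10 + 1/(101/10) = 10 + 10/101 = 1020/101
5 + 1/(1020/101) = 5 + 101/1020 = 5201/1020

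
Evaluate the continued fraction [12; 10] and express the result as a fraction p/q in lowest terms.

Compute successive convergents:
a_0 = 12: 12/1
a_1 = 10: 121/10

121/10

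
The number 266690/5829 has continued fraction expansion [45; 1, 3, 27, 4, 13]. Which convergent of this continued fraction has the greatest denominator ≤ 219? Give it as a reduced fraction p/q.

4987/109

a_0 = 45: 45/1  (≤ bound)
a_1 = 1: 46/1  (≤ bound)
a_2 = 3: 183/4  (≤ bound)
a_3 = 27: 4987/109  (≤ bound)
a_4 = 4: 20131/440  (> 219, stop)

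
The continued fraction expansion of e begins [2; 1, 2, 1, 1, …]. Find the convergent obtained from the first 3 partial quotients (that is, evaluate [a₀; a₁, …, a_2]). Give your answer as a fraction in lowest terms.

Start with 2.
1 + 1/(2/1) = 1 + 1/2 = 3/2
2 + 1/(3/2) = 2 + 2/3 = 8/3

8/3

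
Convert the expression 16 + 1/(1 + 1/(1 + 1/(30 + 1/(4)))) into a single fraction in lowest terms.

4061/246

a_0 = 16: 16/1
a_1 = 1: 17/1
a_2 = 1: 33/2
a_3 = 30: 1007/61
a_4 = 4: 4061/246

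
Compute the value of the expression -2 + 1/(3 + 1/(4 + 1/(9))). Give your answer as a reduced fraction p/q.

Compute successive convergents:
a_0 = -2: -2/1
a_1 = 3: -5/3
a_2 = 4: -22/13
a_3 = 9: -203/120

-203/120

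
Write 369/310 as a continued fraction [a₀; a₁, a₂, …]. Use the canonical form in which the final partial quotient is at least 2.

369 = 1·310 + 59, so a_0 = 1
310 = 5·59 + 15, so a_1 = 5
59 = 3·15 + 14, so a_2 = 3
15 = 1·14 + 1, so a_3 = 1
14 = 14·1 + 0, so a_4 = 14

[1; 5, 3, 1, 14]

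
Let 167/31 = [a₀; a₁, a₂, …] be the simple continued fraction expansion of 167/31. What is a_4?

Run the Euclidean algorithm, recording each quotient:
167 = 5·31 + 12, so a_0 = 5
31 = 2·12 + 7, so a_1 = 2
12 = 1·7 + 5, so a_2 = 1
7 = 1·5 + 2, so a_3 = 1
5 = 2·2 + 1, so a_4 = 2

2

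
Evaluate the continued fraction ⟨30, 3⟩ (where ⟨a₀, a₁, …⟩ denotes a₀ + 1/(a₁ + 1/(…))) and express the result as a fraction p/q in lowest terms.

91/3

Collapse the nested fraction from the inside out:
Start with 3.
30 + 1/(3/1) = 30 + 1/3 = 91/3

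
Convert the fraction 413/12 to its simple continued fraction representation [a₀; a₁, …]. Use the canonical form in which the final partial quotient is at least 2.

[34; 2, 2, 2]

413 ÷ 12 → quotient 34, remainder 5
12 ÷ 5 → quotient 2, remainder 2
5 ÷ 2 → quotient 2, remainder 1
2 ÷ 1 → quotient 2, remainder 0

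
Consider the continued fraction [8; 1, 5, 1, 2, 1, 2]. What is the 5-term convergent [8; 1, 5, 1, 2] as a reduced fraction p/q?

Start with 2.
1 + 1/(2/1) = 1 + 1/2 = 3/2
5 + 1/(3/2) = 5 + 2/3 = 17/3
1 + 1/(17/3) = 1 + 3/17 = 20/17
8 + 1/(20/17) = 8 + 17/20 = 177/20

177/20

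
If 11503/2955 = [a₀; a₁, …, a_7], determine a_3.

Repeatedly divide and take the remainder:
11503 = 3·2955 + 2638, so a_0 = 3
2955 = 1·2638 + 317, so a_1 = 1
2638 = 8·317 + 102, so a_2 = 8
317 = 3·102 + 11, so a_3 = 3

3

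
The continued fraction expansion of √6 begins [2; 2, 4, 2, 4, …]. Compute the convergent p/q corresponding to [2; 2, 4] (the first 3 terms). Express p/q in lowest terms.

22/9

Compute successive convergents:
a_0 = 2: 2/1
a_1 = 2: 5/2
a_2 = 4: 22/9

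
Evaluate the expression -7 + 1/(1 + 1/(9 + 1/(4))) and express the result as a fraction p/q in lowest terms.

-250/41

Compute successive convergents:
a_0 = -7: -7/1
a_1 = 1: -6/1
a_2 = 9: -61/10
a_3 = 4: -250/41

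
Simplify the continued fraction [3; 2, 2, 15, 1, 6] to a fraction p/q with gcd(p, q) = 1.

1936/569

Use the convergent recurrence hₖ = aₖ·hₖ₋₁ + hₖ₋₂ (and likewise for the denominators kₖ):
a_0 = 3: 3/1
a_1 = 2: 7/2
a_2 = 2: 17/5
a_3 = 15: 262/77
a_4 = 1: 279/82
a_5 = 6: 1936/569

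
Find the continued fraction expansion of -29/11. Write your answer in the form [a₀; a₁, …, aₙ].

Repeatedly divide and take the remainder:
-29 ÷ 11 → quotient -3, remainder 4
11 ÷ 4 → quotient 2, remainder 3
4 ÷ 3 → quotient 1, remainder 1
3 ÷ 1 → quotient 3, remainder 0

[-3; 2, 1, 3]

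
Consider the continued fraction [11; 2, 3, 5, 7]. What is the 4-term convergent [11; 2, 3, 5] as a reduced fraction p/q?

Use the convergent recurrence hₖ = aₖ·hₖ₋₁ + hₖ₋₂ (and likewise for the denominators kₖ):
a_0 = 11: 11/1
a_1 = 2: 23/2
a_2 = 3: 80/7
a_3 = 5: 423/37

423/37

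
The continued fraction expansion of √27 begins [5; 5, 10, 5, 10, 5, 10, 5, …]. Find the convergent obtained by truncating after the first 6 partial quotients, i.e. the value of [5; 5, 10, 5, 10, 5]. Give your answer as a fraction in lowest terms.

70226/13515

Start with 5.
10 + 1/(5/1) = 10 + 1/5 = 51/5
5 + 1/(51/5) = 5 + 5/51 = 260/51
10 + 1/(260/51) = 10 + 51/260 = 2651/260
5 + 1/(2651/260) = 5 + 260/2651 = 13515/2651
5 + 1/(13515/2651) = 5 + 2651/13515 = 70226/13515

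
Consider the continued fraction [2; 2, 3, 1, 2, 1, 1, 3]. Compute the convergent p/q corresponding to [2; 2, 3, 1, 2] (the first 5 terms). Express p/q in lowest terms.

a_0 = 2: 2/1
a_1 = 2: 5/2
a_2 = 3: 17/7
a_3 = 1: 22/9
a_4 = 2: 61/25

61/25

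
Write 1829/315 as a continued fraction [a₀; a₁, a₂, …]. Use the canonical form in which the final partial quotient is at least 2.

[5; 1, 4, 6, 10]

Run the Euclidean algorithm, recording each quotient:
1829 ÷ 315 → quotient 5, remainder 254
315 ÷ 254 → quotient 1, remainder 61
254 ÷ 61 → quotient 4, remainder 10
61 ÷ 10 → quotient 6, remainder 1
10 ÷ 1 → quotient 10, remainder 0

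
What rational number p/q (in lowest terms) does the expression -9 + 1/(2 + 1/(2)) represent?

Collapse the nested fraction from the inside out:
Start with 2.
2 + 1/(2/1) = 2 + 1/2 = 5/2
-9 + 1/(5/2) = -9 + 2/5 = -43/5

-43/5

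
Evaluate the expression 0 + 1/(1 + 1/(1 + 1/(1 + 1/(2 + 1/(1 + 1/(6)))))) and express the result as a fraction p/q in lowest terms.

47/74

Start with 6.
1 + 1/(6/1) = 1 + 1/6 = 7/6
2 + 1/(7/6) = 2 + 6/7 = 20/7
1 + 1/(20/7) = 1 + 7/20 = 27/20
1 + 1/(27/20) = 1 + 20/27 = 47/27
1 + 1/(47/27) = 1 + 27/47 = 74/47
0 + 1/(74/47) = 0 + 47/74 = 47/74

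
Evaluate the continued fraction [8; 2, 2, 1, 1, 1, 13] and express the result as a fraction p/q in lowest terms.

Build up convergents one term at a time:
a_0 = 8: 8/1
a_1 = 2: 17/2
a_2 = 2: 42/5
a_3 = 1: 59/7
a_4 = 1: 101/12
a_5 = 1: 160/19
a_6 = 13: 2181/259

2181/259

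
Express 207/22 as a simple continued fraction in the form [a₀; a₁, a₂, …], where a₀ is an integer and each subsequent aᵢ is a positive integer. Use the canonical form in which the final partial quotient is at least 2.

207 = 9·22 + 9, so a_0 = 9
22 = 2·9 + 4, so a_1 = 2
9 = 2·4 + 1, so a_2 = 2
4 = 4·1 + 0, so a_3 = 4

[9; 2, 2, 4]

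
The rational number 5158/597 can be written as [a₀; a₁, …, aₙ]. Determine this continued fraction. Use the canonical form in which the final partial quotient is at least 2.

Apply division with remainder until the remainder is 0:
5158 ÷ 597 → quotient 8, remainder 382
597 ÷ 382 → quotient 1, remainder 215
382 ÷ 215 → quotient 1, remainder 167
215 ÷ 167 → quotient 1, remainder 48
167 ÷ 48 → quotient 3, remainder 23
48 ÷ 23 → quotient 2, remainder 2
23 ÷ 2 → quotient 11, remainder 1
2 ÷ 1 → quotient 2, remainder 0

[8; 1, 1, 1, 3, 2, 11, 2]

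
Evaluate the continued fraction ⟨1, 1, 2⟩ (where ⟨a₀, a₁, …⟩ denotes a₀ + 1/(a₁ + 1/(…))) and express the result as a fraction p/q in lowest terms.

5/3

Starting at the tail and folding back:
Start with 2.
1 + 1/(2/1) = 1 + 1/2 = 3/2
1 + 1/(3/2) = 1 + 2/3 = 5/3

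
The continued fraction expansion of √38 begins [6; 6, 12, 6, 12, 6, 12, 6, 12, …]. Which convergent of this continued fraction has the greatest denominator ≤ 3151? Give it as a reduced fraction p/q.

2737/444

List convergents until the denominator exceeds the bound:
a_0 = 6: 6/1  (≤ bound)
a_1 = 6: 37/6  (≤ bound)
a_2 = 12: 450/73  (≤ bound)
a_3 = 6: 2737/444  (≤ bound)
a_4 = 12: 33294/5401  (> 3151, stop)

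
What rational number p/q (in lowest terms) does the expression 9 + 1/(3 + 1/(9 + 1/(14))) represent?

3682/395

Compute successive convergents:
a_0 = 9: 9/1
a_1 = 3: 28/3
a_2 = 9: 261/28
a_3 = 14: 3682/395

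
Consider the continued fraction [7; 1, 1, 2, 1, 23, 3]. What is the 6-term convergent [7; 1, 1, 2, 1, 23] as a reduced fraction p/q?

Work from the innermost term outward:
Start with 23.
1 + 1/(23/1) = 1 + 1/23 = 24/23
2 + 1/(24/23) = 2 + 23/24 = 71/24
1 + 1/(71/24) = 1 + 24/71 = 95/71
1 + 1/(95/71) = 1 + 71/95 = 166/95
7 + 1/(166/95) = 7 + 95/166 = 1257/166

1257/166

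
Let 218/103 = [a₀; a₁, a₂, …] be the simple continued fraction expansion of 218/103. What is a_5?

Apply division with remainder until the remainder is 0:
⌊218/103⌋ = 2, remainder 12
⌊103/12⌋ = 8, remainder 7
⌊12/7⌋ = 1, remainder 5
⌊7/5⌋ = 1, remainder 2
⌊5/2⌋ = 2, remainder 1
⌊2/1⌋ = 2, remainder 0

2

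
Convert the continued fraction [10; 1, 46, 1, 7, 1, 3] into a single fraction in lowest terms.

18401/1676

Start with 3.
1 + 1/(3/1) = 1 + 1/3 = 4/3
7 + 1/(4/3) = 7 + 3/4 = 31/4
1 + 1/(31/4) = 1 + 4/31 = 35/31
46 + 1/(35/31) = 46 + 31/35 = 1641/35
1 + 1/(1641/35) = 1 + 35/1641 = 1676/1641
10 + 1/(1676/1641) = 10 + 1641/1676 = 18401/1676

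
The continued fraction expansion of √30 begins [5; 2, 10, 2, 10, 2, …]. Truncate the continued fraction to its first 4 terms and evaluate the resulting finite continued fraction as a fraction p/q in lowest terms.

a_0 = 5: 5/1
a_1 = 2: 11/2
a_2 = 10: 115/21
a_3 = 2: 241/44

241/44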